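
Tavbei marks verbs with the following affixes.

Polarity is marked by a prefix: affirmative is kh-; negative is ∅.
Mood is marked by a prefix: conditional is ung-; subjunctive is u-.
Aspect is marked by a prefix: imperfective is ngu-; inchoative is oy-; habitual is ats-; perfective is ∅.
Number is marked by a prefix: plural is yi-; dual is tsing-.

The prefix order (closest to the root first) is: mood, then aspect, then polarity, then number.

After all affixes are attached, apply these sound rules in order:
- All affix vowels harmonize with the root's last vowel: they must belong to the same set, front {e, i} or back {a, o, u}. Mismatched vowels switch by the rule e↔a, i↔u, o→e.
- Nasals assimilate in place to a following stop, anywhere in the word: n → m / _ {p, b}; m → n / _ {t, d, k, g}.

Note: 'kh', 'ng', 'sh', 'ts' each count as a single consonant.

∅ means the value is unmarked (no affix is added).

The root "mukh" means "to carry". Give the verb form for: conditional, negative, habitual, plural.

Attach mood conditional ung- → ungmukh.
Attach aspect habitual ats- → atsungmukh.
polarity = negative: zero marking, form stays atsungmukh.
Attach number plural yi- → yiatsungmukh.
Apply vowel harmony: yiatsungmukh → yuatsungmukh.
Nasal assimilation: no change.

yuatsungmukh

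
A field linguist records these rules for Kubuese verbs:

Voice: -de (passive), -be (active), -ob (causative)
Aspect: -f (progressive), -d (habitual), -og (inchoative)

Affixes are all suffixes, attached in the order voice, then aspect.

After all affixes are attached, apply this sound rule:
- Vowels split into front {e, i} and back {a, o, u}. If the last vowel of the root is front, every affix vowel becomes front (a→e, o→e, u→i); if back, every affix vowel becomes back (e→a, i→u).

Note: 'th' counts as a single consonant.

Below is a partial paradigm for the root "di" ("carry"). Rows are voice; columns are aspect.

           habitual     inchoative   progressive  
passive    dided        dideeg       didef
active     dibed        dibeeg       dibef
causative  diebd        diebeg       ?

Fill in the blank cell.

Attach voice causative -ob → diob.
Attach aspect progressive -f → diobf.
Apply vowel harmony: diobf → diebf.

diebf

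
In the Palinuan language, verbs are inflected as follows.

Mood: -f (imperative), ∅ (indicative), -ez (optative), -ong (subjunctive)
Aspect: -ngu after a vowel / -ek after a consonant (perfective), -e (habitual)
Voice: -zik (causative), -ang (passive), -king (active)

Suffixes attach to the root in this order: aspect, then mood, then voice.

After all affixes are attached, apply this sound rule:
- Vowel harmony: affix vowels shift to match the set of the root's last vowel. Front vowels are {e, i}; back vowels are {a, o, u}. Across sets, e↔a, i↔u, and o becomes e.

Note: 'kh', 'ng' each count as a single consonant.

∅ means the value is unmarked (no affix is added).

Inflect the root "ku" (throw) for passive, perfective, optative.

Attach aspect perfective -ngu (after vowel 'u') → kungu.
Attach mood optative -ez → kunguez.
Attach voice passive -ang → kunguezang.
Apply vowel harmony: kunguezang → kunguazang.

kunguazang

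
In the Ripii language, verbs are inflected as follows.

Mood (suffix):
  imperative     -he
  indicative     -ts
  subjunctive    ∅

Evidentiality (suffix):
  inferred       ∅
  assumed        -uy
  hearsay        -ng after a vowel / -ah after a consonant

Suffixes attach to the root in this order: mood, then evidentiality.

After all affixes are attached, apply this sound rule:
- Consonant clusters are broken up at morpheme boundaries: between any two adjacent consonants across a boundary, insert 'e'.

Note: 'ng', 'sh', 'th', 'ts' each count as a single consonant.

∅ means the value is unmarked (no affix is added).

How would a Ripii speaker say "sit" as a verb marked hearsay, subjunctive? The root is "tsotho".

mood = subjunctive: zero marking, form stays tsotho.
Attach evidentiality hearsay -ng (after vowel 'o') → tsothong.
Epenthesis: no change.

tsothong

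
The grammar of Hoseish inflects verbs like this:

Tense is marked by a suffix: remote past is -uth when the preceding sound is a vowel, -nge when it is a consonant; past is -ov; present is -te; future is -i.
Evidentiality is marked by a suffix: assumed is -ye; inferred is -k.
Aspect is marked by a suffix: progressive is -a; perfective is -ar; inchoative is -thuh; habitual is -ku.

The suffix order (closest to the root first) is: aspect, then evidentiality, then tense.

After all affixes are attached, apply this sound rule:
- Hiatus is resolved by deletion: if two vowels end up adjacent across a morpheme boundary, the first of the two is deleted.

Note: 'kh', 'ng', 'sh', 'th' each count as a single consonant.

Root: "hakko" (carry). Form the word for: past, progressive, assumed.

hakkayov

Attach aspect progressive -a → hakkoa.
Attach evidentiality assumed -ye → hakkoaye.
Attach tense past -ov → hakkoayeov.
Apply vowel deletion: hakkoayeov → hakkayov.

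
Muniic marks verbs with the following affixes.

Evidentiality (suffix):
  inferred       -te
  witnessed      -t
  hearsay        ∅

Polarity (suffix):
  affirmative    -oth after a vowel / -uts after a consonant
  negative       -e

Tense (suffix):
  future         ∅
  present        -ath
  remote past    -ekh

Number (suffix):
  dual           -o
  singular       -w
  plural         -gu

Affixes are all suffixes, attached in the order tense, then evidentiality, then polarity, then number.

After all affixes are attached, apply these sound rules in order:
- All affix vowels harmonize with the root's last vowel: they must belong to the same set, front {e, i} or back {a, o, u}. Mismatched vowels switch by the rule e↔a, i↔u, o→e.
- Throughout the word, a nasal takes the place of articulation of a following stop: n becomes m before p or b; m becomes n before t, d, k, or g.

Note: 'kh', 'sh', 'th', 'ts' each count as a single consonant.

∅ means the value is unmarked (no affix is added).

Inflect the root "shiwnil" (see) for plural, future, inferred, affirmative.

shiwnilteethgi

tense = future: zero marking, form stays shiwnil.
Attach evidentiality inferred -te → shiwnilte.
Attach polarity affirmative -oth (after vowel 'e') → shiwnilteoth.
Attach number plural -gu → shiwnilteothgu.
Apply vowel harmony: shiwnilteothgu → shiwnilteethgi.
Nasal assimilation: no change.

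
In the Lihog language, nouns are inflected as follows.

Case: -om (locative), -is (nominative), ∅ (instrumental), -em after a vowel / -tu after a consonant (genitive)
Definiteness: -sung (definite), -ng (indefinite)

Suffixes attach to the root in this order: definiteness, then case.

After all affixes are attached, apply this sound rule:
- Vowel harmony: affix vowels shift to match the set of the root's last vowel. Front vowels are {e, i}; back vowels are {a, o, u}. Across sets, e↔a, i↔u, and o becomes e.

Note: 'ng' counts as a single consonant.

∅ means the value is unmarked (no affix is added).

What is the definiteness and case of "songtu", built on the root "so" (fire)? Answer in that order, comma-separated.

Segment: so-ng-tu.
definiteness: -ng → indefinite.
case: -em/tu → genitive.

indefinite, genitive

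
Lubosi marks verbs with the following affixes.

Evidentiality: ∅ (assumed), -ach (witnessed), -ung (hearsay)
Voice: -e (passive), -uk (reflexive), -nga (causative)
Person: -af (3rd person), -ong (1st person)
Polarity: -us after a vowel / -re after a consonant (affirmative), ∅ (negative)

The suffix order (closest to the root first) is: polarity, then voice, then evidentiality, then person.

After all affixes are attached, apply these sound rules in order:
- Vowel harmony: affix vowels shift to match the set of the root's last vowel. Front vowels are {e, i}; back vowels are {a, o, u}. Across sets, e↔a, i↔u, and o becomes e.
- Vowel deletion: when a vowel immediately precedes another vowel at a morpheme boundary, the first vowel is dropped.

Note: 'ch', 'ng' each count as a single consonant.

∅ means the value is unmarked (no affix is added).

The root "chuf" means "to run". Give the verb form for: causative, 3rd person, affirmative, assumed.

Attach polarity affirmative -re (after consonant 'f') → chufre.
Attach voice causative -nga → chufrenga.
evidentiality = assumed: zero marking, form stays chufrenga.
Attach person 3rd person -af → chufrengaaf.
Apply vowel harmony: chufrengaaf → chufrangaaf.
Apply vowel deletion: chufrangaaf → chufrangaf.

chufrangaf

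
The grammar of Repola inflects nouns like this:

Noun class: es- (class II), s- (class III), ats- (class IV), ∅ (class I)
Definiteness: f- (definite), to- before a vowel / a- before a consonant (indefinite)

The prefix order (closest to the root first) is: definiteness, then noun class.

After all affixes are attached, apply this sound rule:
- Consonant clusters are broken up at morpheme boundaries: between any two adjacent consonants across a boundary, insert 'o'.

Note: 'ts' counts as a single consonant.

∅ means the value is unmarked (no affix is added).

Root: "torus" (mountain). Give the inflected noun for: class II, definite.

Attach definiteness definite f- → ftorus.
Attach noun class class II es- → esftorus.
Apply epenthesis: esftorus → esofotorus.

esofotorus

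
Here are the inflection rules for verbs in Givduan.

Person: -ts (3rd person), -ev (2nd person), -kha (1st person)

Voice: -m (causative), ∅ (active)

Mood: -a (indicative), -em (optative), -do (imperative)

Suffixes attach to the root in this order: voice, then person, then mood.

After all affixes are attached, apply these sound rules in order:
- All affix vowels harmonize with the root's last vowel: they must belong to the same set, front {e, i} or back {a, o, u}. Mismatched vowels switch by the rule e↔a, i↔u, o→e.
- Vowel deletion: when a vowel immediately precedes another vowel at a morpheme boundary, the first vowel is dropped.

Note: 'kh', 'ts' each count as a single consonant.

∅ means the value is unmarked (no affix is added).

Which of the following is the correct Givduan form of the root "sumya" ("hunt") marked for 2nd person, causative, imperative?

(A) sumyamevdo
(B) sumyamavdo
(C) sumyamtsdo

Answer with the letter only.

Attach voice causative -m → sumyam.
Attach person 2nd person -ev → sumyamev.
Attach mood imperative -do → sumyamevdo.
Apply vowel harmony: sumyamevdo → sumyamavdo.
Vowel deletion: no change.
So the correct form is sumyamavdo, option (B).
(C) sumyamtsdo is wrong: it uses 3rd person instead of 2nd person for person.
(A) sumyamevdo is wrong: it fails to apply the sound rule(s).

B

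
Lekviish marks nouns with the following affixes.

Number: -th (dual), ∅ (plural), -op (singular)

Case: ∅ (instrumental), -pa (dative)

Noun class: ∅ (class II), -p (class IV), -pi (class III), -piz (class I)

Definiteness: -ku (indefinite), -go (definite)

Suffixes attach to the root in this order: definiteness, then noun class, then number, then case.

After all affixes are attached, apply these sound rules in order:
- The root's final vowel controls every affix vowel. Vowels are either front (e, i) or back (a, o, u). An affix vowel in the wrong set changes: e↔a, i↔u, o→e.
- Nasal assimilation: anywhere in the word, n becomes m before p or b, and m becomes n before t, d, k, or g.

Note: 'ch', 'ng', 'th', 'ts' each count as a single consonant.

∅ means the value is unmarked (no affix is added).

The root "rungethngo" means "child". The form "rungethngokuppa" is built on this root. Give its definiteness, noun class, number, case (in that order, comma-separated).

Segment: rungethngo-ku-p-pa.
definiteness: -ku → indefinite.
noun class: -p → class IV.
number: ∅ → plural.
case: -pa → dative.

indefinite, class IV, plural, dative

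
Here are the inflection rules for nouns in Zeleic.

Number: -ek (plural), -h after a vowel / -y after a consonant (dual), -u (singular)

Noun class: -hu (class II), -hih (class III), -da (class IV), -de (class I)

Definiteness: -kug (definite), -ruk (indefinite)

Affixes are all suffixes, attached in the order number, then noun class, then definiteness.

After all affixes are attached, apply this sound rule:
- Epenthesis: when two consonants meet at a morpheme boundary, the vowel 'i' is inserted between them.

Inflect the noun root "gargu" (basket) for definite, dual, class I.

Attach number dual -h (after vowel 'u') → garguh.
Attach noun class class I -de → garguhde.
Attach definiteness definite -kug → garguhdekug.
Apply epenthesis: garguhdekug → garguhidekug.

garguhidekug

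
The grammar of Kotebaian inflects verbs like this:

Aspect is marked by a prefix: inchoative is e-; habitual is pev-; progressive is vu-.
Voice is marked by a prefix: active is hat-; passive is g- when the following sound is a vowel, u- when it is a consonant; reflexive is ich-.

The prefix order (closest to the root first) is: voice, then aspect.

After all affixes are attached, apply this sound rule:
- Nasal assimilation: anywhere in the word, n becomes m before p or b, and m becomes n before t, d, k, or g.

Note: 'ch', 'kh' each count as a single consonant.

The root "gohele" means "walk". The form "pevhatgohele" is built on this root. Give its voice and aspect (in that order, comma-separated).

active, habitual

Segment: pev-hat-gohele.
voice: hat- → active.
aspect: pev- → habitual.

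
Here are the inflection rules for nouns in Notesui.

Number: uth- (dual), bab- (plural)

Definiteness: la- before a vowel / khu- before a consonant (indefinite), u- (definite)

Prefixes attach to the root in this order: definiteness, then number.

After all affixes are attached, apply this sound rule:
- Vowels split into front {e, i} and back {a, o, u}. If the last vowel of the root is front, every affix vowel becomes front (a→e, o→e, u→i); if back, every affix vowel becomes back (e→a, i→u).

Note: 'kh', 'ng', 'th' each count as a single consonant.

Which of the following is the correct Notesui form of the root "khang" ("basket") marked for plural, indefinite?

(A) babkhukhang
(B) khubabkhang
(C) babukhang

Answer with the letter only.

Attach definiteness indefinite khu- (before consonant 'kh') → khukhang.
Attach number plural bab- → babkhukhang.
Vowel harmony: no change.
So the correct form is babkhukhang, option (A).
(C) babukhang is wrong: it uses definite instead of indefinite for definiteness.
(B) khubabkhang is wrong: it has the affixes in the wrong order.

A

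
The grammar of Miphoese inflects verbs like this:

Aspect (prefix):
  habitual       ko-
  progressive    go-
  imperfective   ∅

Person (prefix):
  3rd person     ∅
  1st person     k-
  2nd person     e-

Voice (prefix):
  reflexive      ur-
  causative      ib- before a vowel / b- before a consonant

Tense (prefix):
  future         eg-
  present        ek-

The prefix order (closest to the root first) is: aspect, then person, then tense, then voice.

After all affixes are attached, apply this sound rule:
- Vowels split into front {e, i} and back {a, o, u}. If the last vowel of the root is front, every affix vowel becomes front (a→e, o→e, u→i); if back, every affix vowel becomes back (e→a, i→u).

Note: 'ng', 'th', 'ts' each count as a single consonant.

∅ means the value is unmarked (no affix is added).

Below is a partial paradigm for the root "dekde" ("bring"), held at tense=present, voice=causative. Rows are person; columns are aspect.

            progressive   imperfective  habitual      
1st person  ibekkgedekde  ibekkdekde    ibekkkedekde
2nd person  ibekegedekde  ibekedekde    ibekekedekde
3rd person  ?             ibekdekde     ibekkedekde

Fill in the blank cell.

Attach aspect progressive go- → godekde.
person = 3rd person: zero marking, form stays godekde.
Attach tense present ek- → ekgodekde.
Attach voice causative ib- (before vowel 'e') → ibekgodekde.
Apply vowel harmony: ibekgodekde → ibekgedekde.

ibekgedekde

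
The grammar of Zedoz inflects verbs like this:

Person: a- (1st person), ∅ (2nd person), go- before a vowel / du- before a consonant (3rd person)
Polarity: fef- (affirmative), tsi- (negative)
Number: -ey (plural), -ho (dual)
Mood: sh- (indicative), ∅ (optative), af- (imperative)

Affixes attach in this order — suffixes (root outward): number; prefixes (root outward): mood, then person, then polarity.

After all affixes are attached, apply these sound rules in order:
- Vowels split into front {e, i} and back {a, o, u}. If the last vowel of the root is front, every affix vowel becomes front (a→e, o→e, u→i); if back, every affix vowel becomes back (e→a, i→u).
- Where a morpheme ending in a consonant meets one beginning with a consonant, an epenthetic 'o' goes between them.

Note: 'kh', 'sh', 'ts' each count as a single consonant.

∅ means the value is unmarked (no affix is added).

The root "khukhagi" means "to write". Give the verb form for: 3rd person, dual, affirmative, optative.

fefodikhukhagihe

mood = optative: zero marking, form stays khukhagi.
Attach person 3rd person du- (before consonant 'kh') → dukhukhagi.
Attach polarity affirmative fef- → fefdukhukhagi.
Attach number dual -ho → fefdukhukhagiho.
Apply vowel harmony: fefdukhukhagiho → fefdikhukhagihe.
Apply epenthesis: fefdikhukhagihe → fefodikhukhagihe.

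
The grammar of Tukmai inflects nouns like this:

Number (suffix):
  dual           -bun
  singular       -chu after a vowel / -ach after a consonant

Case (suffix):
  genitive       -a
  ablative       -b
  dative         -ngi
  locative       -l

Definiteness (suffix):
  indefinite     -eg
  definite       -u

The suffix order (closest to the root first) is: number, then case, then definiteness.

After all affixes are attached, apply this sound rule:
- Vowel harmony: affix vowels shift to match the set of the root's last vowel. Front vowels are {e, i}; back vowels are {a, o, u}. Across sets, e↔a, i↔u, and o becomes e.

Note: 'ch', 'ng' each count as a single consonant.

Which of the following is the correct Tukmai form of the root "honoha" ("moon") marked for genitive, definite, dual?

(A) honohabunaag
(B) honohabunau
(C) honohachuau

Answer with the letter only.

Attach number dual -bun → honohabun.
Attach case genitive -a → honohabuna.
Attach definiteness definite -u → honohabunau.
Vowel harmony: no change.
So the correct form is honohabunau, option (B).
(C) honohachuau is wrong: it uses singular instead of dual for number.
(A) honohabunaag is wrong: it uses indefinite instead of definite for definiteness.

B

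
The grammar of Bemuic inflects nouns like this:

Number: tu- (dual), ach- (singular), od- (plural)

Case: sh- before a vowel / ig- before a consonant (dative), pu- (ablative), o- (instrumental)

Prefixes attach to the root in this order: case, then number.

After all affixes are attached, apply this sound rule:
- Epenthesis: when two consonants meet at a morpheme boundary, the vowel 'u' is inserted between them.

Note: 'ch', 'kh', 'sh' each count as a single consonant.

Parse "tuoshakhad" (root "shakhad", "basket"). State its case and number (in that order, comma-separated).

Segment: tu-o-shakhad.
case: o- → instrumental.
number: tu- → dual.

instrumental, dual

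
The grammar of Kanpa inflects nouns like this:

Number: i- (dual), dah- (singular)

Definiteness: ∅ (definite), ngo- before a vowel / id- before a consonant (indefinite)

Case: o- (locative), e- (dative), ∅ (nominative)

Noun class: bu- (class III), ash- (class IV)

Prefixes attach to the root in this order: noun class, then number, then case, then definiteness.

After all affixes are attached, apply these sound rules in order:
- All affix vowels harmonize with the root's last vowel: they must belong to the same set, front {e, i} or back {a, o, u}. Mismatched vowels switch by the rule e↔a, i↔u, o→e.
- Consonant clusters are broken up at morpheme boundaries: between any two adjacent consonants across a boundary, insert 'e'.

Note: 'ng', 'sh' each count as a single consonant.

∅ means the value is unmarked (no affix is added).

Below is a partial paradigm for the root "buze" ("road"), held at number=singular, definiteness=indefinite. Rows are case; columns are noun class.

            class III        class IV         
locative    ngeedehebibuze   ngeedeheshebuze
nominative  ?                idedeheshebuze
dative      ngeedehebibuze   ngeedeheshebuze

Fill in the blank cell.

Attach noun class class III bu- → bubuze.
Attach number singular dah- → dahbubuze.
case = nominative: zero marking, form stays dahbubuze.
Attach definiteness indefinite id- (before consonant 'd') → iddahbubuze.
Apply vowel harmony: iddahbubuze → iddehbibuze.
Apply epenthesis: iddehbibuze → idedehebibuze.

idedehebibuze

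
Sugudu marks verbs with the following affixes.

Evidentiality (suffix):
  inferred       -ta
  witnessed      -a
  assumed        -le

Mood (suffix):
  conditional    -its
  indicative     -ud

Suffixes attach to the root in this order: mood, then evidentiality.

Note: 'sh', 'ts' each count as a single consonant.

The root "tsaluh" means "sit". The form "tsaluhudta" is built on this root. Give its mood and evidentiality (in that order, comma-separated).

Segment: tsaluh-ud-ta.
mood: -ud → indicative.
evidentiality: -ta → inferred.

indicative, inferred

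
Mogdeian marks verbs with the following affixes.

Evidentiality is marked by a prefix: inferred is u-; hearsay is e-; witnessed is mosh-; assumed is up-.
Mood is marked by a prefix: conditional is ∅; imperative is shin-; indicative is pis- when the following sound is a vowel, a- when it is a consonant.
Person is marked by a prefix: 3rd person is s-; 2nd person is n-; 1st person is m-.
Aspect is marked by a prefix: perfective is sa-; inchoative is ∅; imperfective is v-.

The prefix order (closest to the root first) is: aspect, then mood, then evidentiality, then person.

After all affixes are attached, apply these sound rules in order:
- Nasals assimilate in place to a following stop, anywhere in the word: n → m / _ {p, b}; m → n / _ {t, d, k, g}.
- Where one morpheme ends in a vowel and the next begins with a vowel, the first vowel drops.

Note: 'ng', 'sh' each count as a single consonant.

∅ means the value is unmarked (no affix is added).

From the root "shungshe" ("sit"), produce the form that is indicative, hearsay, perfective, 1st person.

masashungshe

Attach aspect perfective sa- → sashungshe.
Attach mood indicative a- (before consonant 's') → asashungshe.
Attach evidentiality hearsay e- → easashungshe.
Attach person 1st person m- → measashungshe.
Nasal assimilation: no change.
Apply vowel deletion: measashungshe → masashungshe.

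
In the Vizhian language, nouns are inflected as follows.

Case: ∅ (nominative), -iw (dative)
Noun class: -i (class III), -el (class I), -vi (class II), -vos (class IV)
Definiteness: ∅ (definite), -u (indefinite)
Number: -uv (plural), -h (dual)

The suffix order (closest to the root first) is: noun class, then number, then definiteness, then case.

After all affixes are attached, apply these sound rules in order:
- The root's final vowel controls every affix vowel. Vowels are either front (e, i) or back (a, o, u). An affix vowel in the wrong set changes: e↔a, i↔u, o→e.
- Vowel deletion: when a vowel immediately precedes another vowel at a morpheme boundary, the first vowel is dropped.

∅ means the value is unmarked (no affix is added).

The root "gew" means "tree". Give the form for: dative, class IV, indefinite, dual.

Attach noun class class IV -vos → gewvos.
Attach number dual -h → gewvosh.
Attach definiteness indefinite -u → gewvoshu.
Attach case dative -iw → gewvoshuiw.
Apply vowel harmony: gewvoshuiw → gewveshiiw.
Apply vowel deletion: gewveshiiw → gewveshiw.

gewveshiw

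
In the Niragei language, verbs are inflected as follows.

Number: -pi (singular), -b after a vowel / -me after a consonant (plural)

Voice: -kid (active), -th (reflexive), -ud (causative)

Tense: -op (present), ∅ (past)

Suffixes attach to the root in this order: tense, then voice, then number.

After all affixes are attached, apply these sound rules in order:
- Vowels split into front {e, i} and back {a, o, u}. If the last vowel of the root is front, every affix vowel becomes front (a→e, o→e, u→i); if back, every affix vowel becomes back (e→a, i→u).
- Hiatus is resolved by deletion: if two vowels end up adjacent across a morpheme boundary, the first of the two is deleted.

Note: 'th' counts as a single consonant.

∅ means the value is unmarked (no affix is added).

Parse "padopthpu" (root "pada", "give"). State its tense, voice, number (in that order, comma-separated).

Segment: pada-op-th-pi.
tense: -op → present.
voice: -th → reflexive.
number: -pi → singular.

present, reflexive, singular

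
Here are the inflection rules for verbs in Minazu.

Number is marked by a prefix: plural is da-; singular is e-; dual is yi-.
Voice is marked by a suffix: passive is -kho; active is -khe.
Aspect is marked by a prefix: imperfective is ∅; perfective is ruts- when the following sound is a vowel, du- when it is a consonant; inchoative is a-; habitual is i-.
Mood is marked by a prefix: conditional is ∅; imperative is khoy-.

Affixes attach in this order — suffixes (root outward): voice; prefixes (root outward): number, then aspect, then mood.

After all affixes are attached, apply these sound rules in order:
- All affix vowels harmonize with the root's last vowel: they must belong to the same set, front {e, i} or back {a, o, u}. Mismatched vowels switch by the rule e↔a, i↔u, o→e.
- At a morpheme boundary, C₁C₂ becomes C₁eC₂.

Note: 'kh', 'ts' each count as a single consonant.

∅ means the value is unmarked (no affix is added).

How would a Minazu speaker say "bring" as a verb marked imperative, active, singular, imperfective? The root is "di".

Attach number singular e- → edi.
aspect = imperfective: zero marking, form stays edi.
Attach voice active -khe → edikhe.
Attach mood imperative khoy- → khoyedikhe.
Apply vowel harmony: khoyedikhe → kheyedikhe.
Epenthesis: no change.

kheyedikhe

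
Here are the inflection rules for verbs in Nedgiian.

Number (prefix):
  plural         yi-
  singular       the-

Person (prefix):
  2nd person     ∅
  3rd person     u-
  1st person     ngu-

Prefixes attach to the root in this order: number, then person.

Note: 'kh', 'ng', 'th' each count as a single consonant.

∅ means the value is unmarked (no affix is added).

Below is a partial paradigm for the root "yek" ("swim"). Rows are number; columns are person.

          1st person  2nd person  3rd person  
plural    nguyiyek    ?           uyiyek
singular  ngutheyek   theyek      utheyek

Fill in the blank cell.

yiyek

Attach number plural yi- → yiyek.
person = 2nd person: zero marking, form stays yiyek.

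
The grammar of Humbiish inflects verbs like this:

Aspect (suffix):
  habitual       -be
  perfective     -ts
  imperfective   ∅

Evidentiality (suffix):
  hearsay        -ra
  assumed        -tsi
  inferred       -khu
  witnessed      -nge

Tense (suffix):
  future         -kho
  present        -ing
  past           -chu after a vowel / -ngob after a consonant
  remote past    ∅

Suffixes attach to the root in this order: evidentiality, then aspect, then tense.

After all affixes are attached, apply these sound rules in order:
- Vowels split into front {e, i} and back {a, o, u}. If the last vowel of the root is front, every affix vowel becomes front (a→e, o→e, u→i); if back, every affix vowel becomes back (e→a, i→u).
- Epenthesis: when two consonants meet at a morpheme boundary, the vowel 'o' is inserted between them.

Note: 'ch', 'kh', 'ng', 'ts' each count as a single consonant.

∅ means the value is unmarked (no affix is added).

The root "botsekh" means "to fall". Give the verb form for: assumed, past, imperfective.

botsekhotsichi

Attach evidentiality assumed -tsi → botsekhtsi.
aspect = imperfective: zero marking, form stays botsekhtsi.
Attach tense past -chu (after vowel 'i') → botsekhtsichu.
Apply vowel harmony: botsekhtsichu → botsekhtsichi.
Apply epenthesis: botsekhtsichi → botsekhotsichi.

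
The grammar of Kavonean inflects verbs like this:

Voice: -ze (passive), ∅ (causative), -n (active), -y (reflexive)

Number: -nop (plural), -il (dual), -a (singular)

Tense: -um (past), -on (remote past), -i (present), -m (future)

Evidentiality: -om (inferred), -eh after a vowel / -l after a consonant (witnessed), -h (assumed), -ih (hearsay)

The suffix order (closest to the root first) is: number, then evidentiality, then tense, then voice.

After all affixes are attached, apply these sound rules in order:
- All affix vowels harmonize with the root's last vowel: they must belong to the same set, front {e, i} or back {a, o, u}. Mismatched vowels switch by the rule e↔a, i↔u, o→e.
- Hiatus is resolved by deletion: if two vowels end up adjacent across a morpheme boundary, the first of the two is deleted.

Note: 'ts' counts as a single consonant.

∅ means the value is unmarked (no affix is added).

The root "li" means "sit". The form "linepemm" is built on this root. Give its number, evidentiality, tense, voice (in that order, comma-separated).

Segment: li-nop-om-m.
number: -nop → plural.
evidentiality: -om → inferred.
tense: -m → future.
voice: ∅ → causative.

plural, inferred, future, causative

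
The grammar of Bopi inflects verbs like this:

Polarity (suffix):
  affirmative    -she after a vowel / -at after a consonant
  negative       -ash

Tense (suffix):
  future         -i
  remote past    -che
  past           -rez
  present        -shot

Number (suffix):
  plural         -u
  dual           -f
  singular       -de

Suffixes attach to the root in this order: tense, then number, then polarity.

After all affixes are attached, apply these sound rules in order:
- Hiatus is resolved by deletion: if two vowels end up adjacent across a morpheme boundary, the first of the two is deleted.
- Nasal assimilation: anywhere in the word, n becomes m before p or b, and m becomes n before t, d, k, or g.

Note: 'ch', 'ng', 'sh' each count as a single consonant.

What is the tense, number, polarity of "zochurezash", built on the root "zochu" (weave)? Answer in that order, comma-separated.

past, plural, negative

Segment: zochu-rez-u-ash.
tense: -rez → past.
number: -u → plural.
polarity: -ash → negative.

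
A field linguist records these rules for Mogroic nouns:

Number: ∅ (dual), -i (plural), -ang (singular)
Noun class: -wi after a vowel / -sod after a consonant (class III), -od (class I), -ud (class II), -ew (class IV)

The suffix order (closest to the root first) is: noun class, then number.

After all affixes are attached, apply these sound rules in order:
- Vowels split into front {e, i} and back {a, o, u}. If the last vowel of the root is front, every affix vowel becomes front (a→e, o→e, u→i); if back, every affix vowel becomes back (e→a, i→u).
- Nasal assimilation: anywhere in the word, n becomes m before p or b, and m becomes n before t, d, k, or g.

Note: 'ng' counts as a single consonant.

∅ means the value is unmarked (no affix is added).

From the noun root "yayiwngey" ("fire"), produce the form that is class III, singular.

Attach noun class class III -sod (after consonant 'y') → yayiwngeysod.
Attach number singular -ang → yayiwngeysodang.
Apply vowel harmony: yayiwngeysodang → yayiwngeysedeng.
Nasal assimilation: no change.

yayiwngeysedeng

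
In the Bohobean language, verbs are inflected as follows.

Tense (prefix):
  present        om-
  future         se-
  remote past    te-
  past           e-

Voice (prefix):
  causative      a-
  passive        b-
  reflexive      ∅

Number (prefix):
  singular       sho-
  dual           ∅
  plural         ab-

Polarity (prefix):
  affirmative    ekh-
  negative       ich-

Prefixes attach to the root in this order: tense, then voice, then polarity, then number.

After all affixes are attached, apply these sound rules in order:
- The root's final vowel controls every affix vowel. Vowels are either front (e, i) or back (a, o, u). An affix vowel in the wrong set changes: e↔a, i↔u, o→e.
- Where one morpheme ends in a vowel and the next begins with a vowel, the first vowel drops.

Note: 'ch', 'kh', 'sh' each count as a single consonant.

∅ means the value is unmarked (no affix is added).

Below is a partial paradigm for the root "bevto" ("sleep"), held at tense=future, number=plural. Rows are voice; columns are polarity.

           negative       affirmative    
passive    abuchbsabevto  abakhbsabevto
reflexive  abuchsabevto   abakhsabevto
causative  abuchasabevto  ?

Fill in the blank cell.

Attach tense future se- → sebevto.
Attach voice causative a- → asebevto.
Attach polarity affirmative ekh- → ekhasebevto.
Attach number plural ab- → abekhasebevto.
Apply vowel harmony: abekhasebevto → abakhasabevto.
Vowel deletion: no change.

abakhasabevto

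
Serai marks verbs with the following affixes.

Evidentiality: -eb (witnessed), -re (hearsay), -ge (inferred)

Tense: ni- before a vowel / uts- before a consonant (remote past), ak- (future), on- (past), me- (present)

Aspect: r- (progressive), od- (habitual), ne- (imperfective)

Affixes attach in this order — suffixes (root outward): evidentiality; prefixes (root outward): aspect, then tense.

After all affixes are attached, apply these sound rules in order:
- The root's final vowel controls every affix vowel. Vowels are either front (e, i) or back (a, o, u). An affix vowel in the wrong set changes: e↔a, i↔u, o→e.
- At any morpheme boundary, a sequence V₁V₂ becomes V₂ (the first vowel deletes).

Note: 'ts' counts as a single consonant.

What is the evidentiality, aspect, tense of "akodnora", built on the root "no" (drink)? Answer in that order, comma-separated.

hearsay, habitual, future

Segment: ak-od-no-re.
evidentiality: -re → hearsay.
aspect: od- → habitual.
tense: ak- → future.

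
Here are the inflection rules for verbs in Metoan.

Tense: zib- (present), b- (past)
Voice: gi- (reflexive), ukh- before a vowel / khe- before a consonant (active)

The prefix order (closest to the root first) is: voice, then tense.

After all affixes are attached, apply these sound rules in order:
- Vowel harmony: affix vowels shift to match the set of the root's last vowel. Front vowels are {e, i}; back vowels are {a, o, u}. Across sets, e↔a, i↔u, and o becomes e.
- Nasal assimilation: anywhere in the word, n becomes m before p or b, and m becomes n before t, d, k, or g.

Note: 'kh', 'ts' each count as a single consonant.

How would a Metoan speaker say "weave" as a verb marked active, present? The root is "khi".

Attach voice active khe- (before consonant 'kh') → khekhi.
Attach tense present zib- → zibkhekhi.
Vowel harmony: no change.
Nasal assimilation: no change.

zibkhekhi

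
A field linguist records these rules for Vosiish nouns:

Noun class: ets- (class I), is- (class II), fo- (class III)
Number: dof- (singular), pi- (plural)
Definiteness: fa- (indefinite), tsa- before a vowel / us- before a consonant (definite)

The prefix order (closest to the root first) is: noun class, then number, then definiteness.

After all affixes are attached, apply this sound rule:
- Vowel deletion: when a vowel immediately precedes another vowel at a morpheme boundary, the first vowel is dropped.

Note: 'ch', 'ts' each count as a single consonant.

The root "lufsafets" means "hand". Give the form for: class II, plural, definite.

uspislufsafets

Attach noun class class II is- → islufsafets.
Attach number plural pi- → piislufsafets.
Attach definiteness definite us- (before consonant 'p') → uspiislufsafets.
Apply vowel deletion: uspiislufsafets → uspislufsafets.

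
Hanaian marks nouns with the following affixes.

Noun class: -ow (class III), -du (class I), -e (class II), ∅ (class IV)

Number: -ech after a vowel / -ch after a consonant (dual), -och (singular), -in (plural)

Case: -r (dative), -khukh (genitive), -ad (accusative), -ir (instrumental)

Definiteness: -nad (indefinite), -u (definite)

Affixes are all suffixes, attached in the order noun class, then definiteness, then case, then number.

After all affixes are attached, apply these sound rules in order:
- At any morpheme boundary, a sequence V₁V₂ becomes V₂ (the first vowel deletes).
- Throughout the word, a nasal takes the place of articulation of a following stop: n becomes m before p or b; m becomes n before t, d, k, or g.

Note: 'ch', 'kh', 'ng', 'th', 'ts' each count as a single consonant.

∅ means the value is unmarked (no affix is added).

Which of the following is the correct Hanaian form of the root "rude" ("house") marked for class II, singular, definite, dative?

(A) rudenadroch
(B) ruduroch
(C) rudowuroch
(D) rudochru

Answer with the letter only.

Attach noun class class II -e → rudee.
Attach definiteness definite -u → rudeeu.
Attach case dative -r → rudeeur.
Attach number singular -och → rudeeuroch.
Apply vowel deletion: rudeeuroch → ruduroch.
Nasal assimilation: no change.
So the correct form is ruduroch, option (B).
(A) rudenadroch is wrong: it uses indefinite instead of definite for definiteness.
(C) rudowuroch is wrong: it uses class III instead of class II for noun class.
(D) rudochru is wrong: it has the affixes in the wrong order.

B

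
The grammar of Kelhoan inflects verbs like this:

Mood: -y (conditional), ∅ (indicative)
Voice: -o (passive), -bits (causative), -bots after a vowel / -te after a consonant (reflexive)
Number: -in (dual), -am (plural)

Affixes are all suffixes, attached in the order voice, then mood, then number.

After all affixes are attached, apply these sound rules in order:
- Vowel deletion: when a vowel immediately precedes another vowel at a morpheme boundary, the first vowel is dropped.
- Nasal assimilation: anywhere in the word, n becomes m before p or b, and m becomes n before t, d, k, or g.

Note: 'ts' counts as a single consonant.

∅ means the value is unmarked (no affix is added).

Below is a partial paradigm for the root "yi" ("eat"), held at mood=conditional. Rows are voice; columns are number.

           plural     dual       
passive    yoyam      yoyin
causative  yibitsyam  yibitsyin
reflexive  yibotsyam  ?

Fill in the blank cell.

Attach voice reflexive -bots (after vowel 'i') → yibots.
Attach mood conditional -y → yibotsy.
Attach number dual -in → yibotsyin.
Vowel deletion: no change.
Nasal assimilation: no change.

yibotsyin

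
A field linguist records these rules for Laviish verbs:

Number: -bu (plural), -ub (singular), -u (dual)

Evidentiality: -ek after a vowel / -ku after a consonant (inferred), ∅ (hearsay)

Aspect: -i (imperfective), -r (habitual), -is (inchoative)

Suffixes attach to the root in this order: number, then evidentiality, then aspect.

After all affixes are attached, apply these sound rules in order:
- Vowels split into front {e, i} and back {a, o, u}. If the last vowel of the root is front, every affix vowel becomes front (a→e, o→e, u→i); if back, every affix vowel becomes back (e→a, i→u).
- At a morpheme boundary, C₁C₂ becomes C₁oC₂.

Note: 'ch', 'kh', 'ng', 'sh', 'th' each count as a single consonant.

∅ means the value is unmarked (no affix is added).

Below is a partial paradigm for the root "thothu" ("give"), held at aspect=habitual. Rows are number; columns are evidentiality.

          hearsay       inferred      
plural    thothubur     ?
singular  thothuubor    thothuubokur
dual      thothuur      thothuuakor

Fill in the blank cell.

thothubuakor

Attach number plural -bu → thothubu.
Attach evidentiality inferred -ek (after vowel 'u') → thothubuek.
Attach aspect habitual -r → thothubuekr.
Apply vowel harmony: thothubuekr → thothubuakr.
Apply epenthesis: thothubuakr → thothubuakor.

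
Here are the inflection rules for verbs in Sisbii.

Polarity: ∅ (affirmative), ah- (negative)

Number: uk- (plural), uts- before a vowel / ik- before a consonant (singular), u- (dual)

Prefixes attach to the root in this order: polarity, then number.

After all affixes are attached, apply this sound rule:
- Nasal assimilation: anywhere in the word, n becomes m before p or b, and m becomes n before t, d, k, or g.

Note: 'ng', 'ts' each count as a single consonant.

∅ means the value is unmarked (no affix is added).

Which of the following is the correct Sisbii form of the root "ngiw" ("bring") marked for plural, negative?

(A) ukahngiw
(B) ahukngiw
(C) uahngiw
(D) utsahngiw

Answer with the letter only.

A

Attach polarity negative ah- → ahngiw.
Attach number plural uk- → ukahngiw.
Nasal assimilation: no change.
So the correct form is ukahngiw, option (A).
(B) ahukngiw is wrong: it has the affixes in the wrong order.
(D) utsahngiw is wrong: it uses singular instead of plural for number.
(C) uahngiw is wrong: it uses dual instead of plural for number.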